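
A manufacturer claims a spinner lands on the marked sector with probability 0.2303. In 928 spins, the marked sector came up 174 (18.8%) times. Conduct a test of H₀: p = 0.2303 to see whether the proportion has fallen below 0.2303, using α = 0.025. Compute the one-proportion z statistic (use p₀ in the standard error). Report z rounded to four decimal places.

p̂ = 174/928 ≈ 0.1875000.
Under H₀, SE = √(0.2303·0.7697/928) = √(0.000191015) = 0.0138208.
z = (0.1875000 − 0.2303)/0.0138208 = -0.0428000/0.0138208 = -3.0968.
p-value = P(Z < -3.097) ≈ 0.0010, so at α = 0.025 we reject H₀.

z = -3.0968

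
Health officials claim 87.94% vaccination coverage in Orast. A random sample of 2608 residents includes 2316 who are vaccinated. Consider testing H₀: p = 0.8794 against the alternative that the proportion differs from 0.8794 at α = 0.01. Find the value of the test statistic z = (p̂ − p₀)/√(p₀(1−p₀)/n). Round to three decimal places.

z = 1.354

p̂ = 2316/2608 = 0.88804.
SE = √(p₀(1−p₀)/n) = √(0.10606/2608) = 0.00638.
z = (0.88804 − 0.8794)/0.00638 = 0.00864/0.00638 = 1.354.
Two-sided p-value ≈ 2·Φ(−1.354) = 0.1756. With α = 0.01, fail to reject H₀.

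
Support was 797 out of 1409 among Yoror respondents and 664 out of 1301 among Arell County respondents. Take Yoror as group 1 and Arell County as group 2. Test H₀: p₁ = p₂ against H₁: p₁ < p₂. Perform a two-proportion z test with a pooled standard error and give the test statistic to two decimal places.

p̂₁ = 797/1409 ≈ 0.5656, p̂₂ = 664/1301 ≈ 0.5104.
Pooled p̂ = (797+664)/(1409+1301) = 1461/2710 = 0.5391.
SE = √(p̂(1−p̂)(1/n₁+1/n₂)) = √(0.5391·0.4609·0.00147836) = √(0.000367329) = 0.0192.
z = (0.5656 − 0.5104)/0.0192 = 0.0552/0.0192 = 2.88.
p-value = P(Z < 2.884) ≈ 0.9980.

z = 2.88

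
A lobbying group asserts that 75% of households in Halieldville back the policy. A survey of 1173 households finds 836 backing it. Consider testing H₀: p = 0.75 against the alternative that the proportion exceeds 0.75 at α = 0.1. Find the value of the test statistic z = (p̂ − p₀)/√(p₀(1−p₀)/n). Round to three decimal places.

z = -2.950

p̂ = 836/1173 ≈ 0.712702.
Under H₀, SE = √(0.75·0.25/1173) = √(0.000159847) = 0.012643.
z = (0.712702 − 0.75)/0.012643 = -0.037298/0.012643 = -2.950.
p-value = P(Z > -2.950) ≈ 0.9984. With α = 0.1, fail to reject H₀.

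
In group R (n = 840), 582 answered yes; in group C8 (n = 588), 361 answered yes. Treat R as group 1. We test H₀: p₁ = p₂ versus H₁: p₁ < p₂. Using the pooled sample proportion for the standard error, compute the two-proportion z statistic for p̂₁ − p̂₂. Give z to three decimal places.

p̂₁ = 582/840 ≈ 0.69286, p̂₂ = 361/588 ≈ 0.61395.
Pooled p̂ = (582+361)/(840+588) = 943/1428 = 0.66036.
SE = √(p̂(1−p̂)(1/n₁+1/n₂)) = √(0.66036·0.33964·0.00289116) = √(0.000648438) = 0.02546.
z = (0.69286 − 0.61395)/0.02546 = 0.07891/0.02546 = 3.099.

z = 3.099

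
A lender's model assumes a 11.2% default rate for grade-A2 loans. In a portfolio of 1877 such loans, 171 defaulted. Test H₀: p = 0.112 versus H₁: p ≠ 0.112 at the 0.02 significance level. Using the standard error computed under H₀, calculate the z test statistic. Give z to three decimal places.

z = -2.871

p̂ = 171/1877 ≈ 0.09110.
SE = √(p₀(1−p₀)/n) = √(0.099456/1877) = 0.00728.
z = (0.09110 − 0.112)/0.00728 = -0.02090/0.00728 = -2.871.
p-value = 2·P(Z > 2.871) ≈ 0.0041, so at α = 0.02 we reject H₀.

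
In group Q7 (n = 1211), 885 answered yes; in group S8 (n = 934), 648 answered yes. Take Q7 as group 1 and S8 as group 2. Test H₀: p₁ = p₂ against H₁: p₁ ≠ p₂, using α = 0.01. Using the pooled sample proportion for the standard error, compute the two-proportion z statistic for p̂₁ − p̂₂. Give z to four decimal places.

p̂₁ = 885/1211 ≈ 0.730801, p̂₂ = 648/934 ≈ 0.693790.
Pooled p̂ = (885+648)/(1211+934) = 1533/2145 = 0.714685.
SE = √(0.20391 × 0.00189643) = 0.019665.
z = (0.730801 − 0.693790)/0.019665 = 0.037011/0.019665 = 1.8821.
p-value = 2·P(Z > 1.882) ≈ 0.0598. With α = 0.01, fail to reject H₀.

z = 1.8821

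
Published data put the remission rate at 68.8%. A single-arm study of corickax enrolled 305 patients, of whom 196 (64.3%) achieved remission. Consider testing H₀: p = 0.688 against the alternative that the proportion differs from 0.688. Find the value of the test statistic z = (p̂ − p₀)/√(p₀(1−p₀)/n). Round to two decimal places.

p̂ = 196/305 ≈ 0.6426.
Under H₀, SE = √(0.688·0.312/305) = √(0.00070379) = 0.0265.
z = (0.6426 − 0.688)/0.0265 = -0.0454/0.0265 = -1.71.

z = -1.71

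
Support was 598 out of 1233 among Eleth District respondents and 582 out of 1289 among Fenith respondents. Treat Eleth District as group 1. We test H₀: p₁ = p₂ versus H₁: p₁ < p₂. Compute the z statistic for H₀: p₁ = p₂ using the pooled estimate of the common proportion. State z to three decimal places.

p̂₁ = 598/1233 = 0.48500, p̂₂ = 582/1289 = 0.45151.
Pooled p̂ = (598+582)/(1233+1289) = 1180/2522 = 0.46788.
SE = √(p̂(1−p̂)(1/n₁+1/n₂)) = √(0.46788·0.53212·0.00158683) = √(0.000395069) = 0.01988.
z = (0.48500 − 0.45151)/0.01988 = 0.03349/0.01988 = 1.685.

z = 1.685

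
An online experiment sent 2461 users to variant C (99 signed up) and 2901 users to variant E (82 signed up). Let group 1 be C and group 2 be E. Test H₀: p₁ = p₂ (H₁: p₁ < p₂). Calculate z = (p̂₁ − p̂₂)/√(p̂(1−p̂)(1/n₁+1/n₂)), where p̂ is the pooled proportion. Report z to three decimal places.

z = 2.417

p̂₁ = 99/2461 ≈ 0.040228, p̂₂ = 82/2901 ≈ 0.028266.
Pooled p̂ = (99+82)/(2461+2901) = 181/5362 = 0.033756.
SE = √(p̂(1−p̂)(1/n₁+1/n₂)) = √(0.033756·0.966244·0.000751048) = √(2.44966e-05) = 0.004949.
z = (0.040228 − 0.028266)/0.004949 = 0.011962/0.004949 = 2.417.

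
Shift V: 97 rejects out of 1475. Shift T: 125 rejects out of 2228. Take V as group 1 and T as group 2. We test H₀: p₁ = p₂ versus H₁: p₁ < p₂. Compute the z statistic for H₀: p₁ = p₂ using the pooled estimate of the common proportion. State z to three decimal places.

p̂₁ = 97/1475 ≈ 0.06576, p̂₂ = 125/2228 ≈ 0.05610.
Pooled p̂ = (97+125)/(1475+2228) = 222/3703 = 0.05995.
SE = √(p̂(1−p̂)(1/n₁+1/n₂)) = √(0.05995·0.94005·0.0011268) = √(6.35033e-05) = 0.00797.
z = (0.06576 − 0.05610)/0.00797 = 0.00966/0.00797 = 1.212.
p-value = P(Z < 1.212) ≈ 0.8873.

z = 1.212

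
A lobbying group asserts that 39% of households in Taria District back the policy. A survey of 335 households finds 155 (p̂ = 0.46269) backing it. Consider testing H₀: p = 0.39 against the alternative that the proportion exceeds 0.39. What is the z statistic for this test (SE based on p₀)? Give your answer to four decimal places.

p̂ = 155/335 = 0.462687.
Standard error under H₀: √(0.39×0.61/335) = 0.026649.
z = (0.462687 − 0.39)/0.026649 = 0.072687/0.026649 = 2.7276.
p-value = P(Z > 2.728) ≈ 0.0032.

z = 2.7276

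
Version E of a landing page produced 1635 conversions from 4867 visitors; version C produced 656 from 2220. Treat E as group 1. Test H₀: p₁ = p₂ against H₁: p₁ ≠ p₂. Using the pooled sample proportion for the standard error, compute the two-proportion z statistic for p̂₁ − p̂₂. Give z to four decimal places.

p̂₁ = 1635/4867 = 0.335936, p̂₂ = 656/2220 = 0.295495.
Pooled p̂ = (1635+656)/(4867+2220) = 2291/7087 = 0.323268.
SE = √(0.218766 × 0.000655916) = 0.011979.
z = (0.335936 − 0.295495)/0.011979 = 0.040441/0.011979 = 3.3760.
p-value = 2·P(Z > 3.376) ≈ 0.0007.

z = 3.3760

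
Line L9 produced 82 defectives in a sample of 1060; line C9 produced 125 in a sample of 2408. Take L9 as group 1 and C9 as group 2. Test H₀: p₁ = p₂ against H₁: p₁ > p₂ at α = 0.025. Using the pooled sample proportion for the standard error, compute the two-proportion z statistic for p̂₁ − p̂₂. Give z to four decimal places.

p̂₁ = 82/1060 ≈ 0.0773585, p̂₂ = 125/2408 ≈ 0.0519103.
Pooled p̂ = (82+125)/(1060+2408) = 207/3468 = 0.0596886.
SE = √(p̂(1−p̂)(1/n₁+1/n₂)) = √(0.0596886·0.9403114·0.00135868) = √(7.6257e-05) = 0.0087325.
z = (0.0773585 − 0.0519103)/0.0087325 = 0.0254482/0.0087325 = 2.9142.
p-value = P(Z > 2.914) ≈ 0.0018; since p < α = 0.025, reject H₀.

z = 2.9142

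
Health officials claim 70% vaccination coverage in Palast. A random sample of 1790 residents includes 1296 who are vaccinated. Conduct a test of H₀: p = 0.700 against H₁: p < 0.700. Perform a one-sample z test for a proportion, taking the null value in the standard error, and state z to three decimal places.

p̂ = 1296/1790 ≈ 0.72402.
SE = √(p₀(1−p₀)/n) = √(0.21/1790) = 0.01083.
z = (0.72402 − 0.7)/0.01083 = 0.02402/0.01083 = 2.218.

z = 2.218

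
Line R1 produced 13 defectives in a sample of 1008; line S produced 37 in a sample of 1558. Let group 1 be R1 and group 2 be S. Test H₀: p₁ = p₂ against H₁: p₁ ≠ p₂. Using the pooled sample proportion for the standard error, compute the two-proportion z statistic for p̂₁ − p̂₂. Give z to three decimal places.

p̂₁ = 13/1008 = 0.012897, p̂₂ = 37/1558 = 0.023748.
Pooled p̂ = (13+37)/(1008+1558) = 50/2566 = 0.019486.
SE = √(0.0191059 × 0.00163391) = 0.005587.
z = (0.012897 − 0.023748)/0.005587 = -0.010851/0.005587 = -1.942.

z = -1.942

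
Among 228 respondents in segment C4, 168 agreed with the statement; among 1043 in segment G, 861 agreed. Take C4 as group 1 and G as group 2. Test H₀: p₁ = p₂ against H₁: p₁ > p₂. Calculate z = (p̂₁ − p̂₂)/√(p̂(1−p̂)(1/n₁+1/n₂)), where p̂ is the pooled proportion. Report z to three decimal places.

p̂₁ = 168/228 = 0.73684, p̂₂ = 861/1043 = 0.82550.
Pooled p̂ = (168+861)/(228+1043) = 1029/1271 = 0.80960.
SE = √(p̂(1−p̂)(1/n₁+1/n₂)) = √(0.80960·0.19040·0.00534474) = √(0.000823884) = 0.02870.
z = (0.73684 − 0.82550)/0.02870 = -0.08866/0.02870 = -3.089.
p-value = P(Z > -3.089) ≈ 0.9990.

z = -3.089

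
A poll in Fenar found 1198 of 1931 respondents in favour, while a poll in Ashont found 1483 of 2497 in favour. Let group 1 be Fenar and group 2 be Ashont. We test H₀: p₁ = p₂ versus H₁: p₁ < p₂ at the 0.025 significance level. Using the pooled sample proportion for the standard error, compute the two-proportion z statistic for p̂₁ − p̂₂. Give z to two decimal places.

z = 1.79

p̂₁ = 1198/1931 = 0.6204, p̂₂ = 1483/2497 = 0.5939.
Pooled p̂ = (1198+1483)/(1931+2497) = 2681/4428 = 0.6055.
SE = √(p̂(1−p̂)(1/n₁+1/n₂)) = √(0.6055·0.3945·0.000918347) = √(0.000219372) = 0.0148.
z = (0.6204 − 0.5939)/0.0148 = 0.0265/0.0148 = 1.79.
p-value = P(Z < 1.789) ≈ 0.9632. With α = 0.025, fail to reject H₀.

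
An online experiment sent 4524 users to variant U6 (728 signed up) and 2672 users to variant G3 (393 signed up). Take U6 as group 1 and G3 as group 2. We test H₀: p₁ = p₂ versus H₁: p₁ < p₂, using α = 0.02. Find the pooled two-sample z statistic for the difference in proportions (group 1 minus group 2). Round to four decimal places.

z = 1.5640

p̂₁ = 728/4524 ≈ 0.1609195, p̂₂ = 393/2672 ≈ 0.1470808.
Pooled p̂ = (728+393)/(4524+2672) = 1121/7196 = 0.1557810.
SE = √(0.131513 × 0.000595295) = 0.0088481.
z = (0.1609195 − 0.1470808)/0.0088481 = 0.0138387/0.0088481 = 1.5640.
p-value = P(Z < 1.564) ≈ 0.9411; since p > α = 0.02, fail to reject H₀.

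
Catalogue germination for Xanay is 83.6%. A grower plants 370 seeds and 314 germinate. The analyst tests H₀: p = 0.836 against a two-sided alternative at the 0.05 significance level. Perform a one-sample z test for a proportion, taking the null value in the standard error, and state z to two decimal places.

p̂ = 314/370 ≈ 0.8486.
Standard error under H₀: √(0.836×0.164/370) = 0.0192.
z = (0.8486 − 0.836)/0.0192 = 0.0126/0.0192 = 0.66.
Two-sided p-value ≈ 2·Φ(−0.657) = 0.5111. With α = 0.05, fail to reject H₀.

z = 0.66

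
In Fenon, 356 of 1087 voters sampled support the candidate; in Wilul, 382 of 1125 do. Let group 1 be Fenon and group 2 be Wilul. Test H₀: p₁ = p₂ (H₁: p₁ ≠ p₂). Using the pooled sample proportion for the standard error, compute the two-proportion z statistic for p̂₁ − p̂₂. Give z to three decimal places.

z = -0.601

p̂₁ = 356/1087 = 0.32751, p̂₂ = 382/1125 = 0.33956.
Pooled p̂ = (356+382)/(1087+1125) = 738/2212 = 0.33363.
SE = √(0.222323 × 0.00180885) = 0.02005.
z = (0.32751 − 0.33956)/0.02005 = -0.01205/0.02005 = -0.601.
Two-sided p-value ≈ 2·Φ(−0.601) = 0.5480.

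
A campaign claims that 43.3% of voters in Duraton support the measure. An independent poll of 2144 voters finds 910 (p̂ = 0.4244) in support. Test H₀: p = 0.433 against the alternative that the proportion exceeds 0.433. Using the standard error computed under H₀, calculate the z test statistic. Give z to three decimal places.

p̂ = 910/2144 ≈ 0.42444.
SE = √(p₀(1−p₀)/n) = √(0.24551/2144) = 0.01070.
z = (0.42444 − 0.433)/0.01070 = -0.00856/0.01070 = -0.800.

z = -0.800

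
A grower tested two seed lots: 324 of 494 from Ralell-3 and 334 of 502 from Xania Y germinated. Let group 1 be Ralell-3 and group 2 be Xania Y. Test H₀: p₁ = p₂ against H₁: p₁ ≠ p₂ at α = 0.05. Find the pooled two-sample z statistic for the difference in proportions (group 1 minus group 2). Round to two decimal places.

p̂₁ = 324/494 ≈ 0.65587, p̂₂ = 334/502 ≈ 0.66534.
Pooled p̂ = (324+334)/(494+502) = 658/996 = 0.66064.
SE = √(0.224194 × 0.00401632) = 0.03001.
z = (0.65587 − 0.66534)/0.03001 = -0.00947/0.03001 = -0.32.
p-value = 2·P(Z > 0.316) ≈ 0.7524. With α = 0.05, fail to reject H₀.

z = -0.32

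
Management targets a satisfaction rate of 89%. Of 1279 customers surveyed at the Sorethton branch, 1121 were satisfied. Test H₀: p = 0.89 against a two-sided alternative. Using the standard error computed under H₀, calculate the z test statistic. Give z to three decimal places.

z = -1.547

p̂ = 1121/1279 ≈ 0.876466.
SE = √(p₀(1−p₀)/n) = √(0.0979/1279) = 0.008749.
z = (0.876466 − 0.89)/0.008749 = -0.013534/0.008749 = -1.547.
p-value = 2·P(Z > 1.547) ≈ 0.1219.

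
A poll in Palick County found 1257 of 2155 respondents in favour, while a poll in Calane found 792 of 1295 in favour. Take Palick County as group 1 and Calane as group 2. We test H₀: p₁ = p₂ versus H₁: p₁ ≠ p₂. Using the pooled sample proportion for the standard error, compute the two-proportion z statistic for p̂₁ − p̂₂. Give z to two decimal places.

z = -1.64

p̂₁ = 1257/2155 = 0.5833, p̂₂ = 792/1295 = 0.6116.
Pooled p̂ = (1257+792)/(2155+1295) = 2049/3450 = 0.5939.
SE = √(0.24118 × 0.00123624) = 0.0173.
z = (0.5833 − 0.6116)/0.0173 = -0.0283/0.0173 = -1.64.
Two-sided p-value ≈ 2·Φ(−1.638) = 0.1014.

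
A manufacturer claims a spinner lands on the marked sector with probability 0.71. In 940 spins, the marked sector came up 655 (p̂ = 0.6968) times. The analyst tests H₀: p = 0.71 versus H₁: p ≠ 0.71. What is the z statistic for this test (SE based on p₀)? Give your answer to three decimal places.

z = -0.891

p̂ = 655/940 = 0.69681.
SE = √(p₀(1−p₀)/n) = √(0.2059/940) = 0.01480.
z = (0.69681 − 0.71)/0.01480 = -0.01319/0.01480 = -0.891.
p-value = 2·P(Z > 0.891) ≈ 0.3728.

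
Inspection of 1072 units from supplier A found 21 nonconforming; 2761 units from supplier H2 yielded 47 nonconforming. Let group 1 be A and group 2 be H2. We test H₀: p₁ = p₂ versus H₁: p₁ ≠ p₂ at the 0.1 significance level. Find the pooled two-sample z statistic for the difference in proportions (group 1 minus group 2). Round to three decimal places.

z = 0.540

p̂₁ = 21/1072 ≈ 0.019590, p̂₂ = 47/2761 ≈ 0.017023.
Pooled p̂ = (21+47)/(1072+2761) = 68/3833 = 0.017741.
SE = √(p̂(1−p̂)(1/n₁+1/n₂)) = √(0.017741·0.982259·0.00129502) = √(2.2567e-05) = 0.004750.
z = (0.019590 − 0.017023)/0.004750 = 0.002567/0.004750 = 0.540.
Two-sided p-value ≈ 2·Φ(−0.540) = 0.5890. With α = 0.1, fail to reject H₀.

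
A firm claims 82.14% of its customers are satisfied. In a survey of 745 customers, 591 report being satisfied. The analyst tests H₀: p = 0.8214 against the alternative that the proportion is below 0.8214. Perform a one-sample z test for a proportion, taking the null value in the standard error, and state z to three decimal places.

p̂ = 591/745 = 0.793289.
SE = √(p₀(1−p₀)/n) = √(0.1467/745) = 0.014033.
z = (0.793289 − 0.8214)/0.014033 = -0.028111/0.014033 = -2.003.
p-value = P(Z < -2.003) ≈ 0.0226.

z = -2.003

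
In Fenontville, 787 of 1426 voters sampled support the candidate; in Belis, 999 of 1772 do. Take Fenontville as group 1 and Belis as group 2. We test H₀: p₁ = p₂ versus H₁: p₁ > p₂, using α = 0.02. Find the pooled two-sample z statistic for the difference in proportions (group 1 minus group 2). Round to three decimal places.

p̂₁ = 787/1426 = 0.55189, p̂₂ = 999/1772 = 0.56377.
Pooled p̂ = (787+999)/(1426+1772) = 1786/3198 = 0.55847.
SE = √(p̂(1−p̂)(1/n₁+1/n₂)) = √(0.55847·0.44153·0.0012656) = √(0.000312072) = 0.01767.
z = (0.55189 − 0.56377)/0.01767 = -0.01188/0.01767 = -0.672.
p-value = P(Z > -0.672) ≈ 0.7493; since p > α = 0.02, fail to reject H₀.

z = -0.672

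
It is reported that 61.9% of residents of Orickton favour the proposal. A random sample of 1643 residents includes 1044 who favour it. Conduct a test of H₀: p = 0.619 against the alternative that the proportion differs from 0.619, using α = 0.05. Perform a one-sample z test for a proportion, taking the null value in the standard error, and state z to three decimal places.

z = 1.371

p̂ = 1044/1643 ≈ 0.63542.
Standard error under H₀: √(0.619×0.381/1643) = 0.01198.
z = (0.63542 − 0.619)/0.01198 = 0.01642/0.01198 = 1.371.
p-value = 2·P(Z > 1.371) ≈ 0.1704; since p > α = 0.05, fail to reject H₀.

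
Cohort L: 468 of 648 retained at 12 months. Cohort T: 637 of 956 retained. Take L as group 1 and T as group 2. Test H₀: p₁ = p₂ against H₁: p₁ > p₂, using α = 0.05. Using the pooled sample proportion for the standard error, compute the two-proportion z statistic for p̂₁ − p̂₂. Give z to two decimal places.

p̂₁ = 468/648 ≈ 0.7222, p̂₂ = 637/956 ≈ 0.6663.
Pooled p̂ = (468+637)/(648+956) = 1105/1604 = 0.6889.
SE = √(0.214316 × 0.00258923) = 0.0236.
z = (0.7222 − 0.6663)/0.0236 = 0.0559/0.0236 = 2.37.
p-value = P(Z > 2.373) ≈ 0.0088. With α = 0.05, reject H₀.

z = 2.37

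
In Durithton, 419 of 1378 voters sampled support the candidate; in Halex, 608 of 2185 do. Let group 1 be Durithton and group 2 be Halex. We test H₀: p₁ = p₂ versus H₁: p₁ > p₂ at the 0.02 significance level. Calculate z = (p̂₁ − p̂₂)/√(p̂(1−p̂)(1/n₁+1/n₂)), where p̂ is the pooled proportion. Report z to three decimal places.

z = 1.656

p̂₁ = 419/1378 = 0.30406, p̂₂ = 608/2185 = 0.27826.
Pooled p̂ = (419+608)/(1378+2185) = 1027/3563 = 0.28824.
SE = √(0.205158 × 0.00118336) = 0.01558.
z = (0.30406 − 0.27826)/0.01558 = 0.02580/0.01558 = 1.656.
p-value = P(Z > 1.656) ≈ 0.0489, so at α = 0.02 we fail to reject H₀.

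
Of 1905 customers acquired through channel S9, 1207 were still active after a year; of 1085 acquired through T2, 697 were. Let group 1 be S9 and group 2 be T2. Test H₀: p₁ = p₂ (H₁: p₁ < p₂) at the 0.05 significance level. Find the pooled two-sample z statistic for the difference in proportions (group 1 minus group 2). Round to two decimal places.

p̂₁ = 1207/1905 ≈ 0.6336, p̂₂ = 697/1085 ≈ 0.6424.
Pooled p̂ = (1207+697)/(1905+1085) = 1904/2990 = 0.6368.
SE = √(p̂(1−p̂)(1/n₁+1/n₂)) = √(0.6368·0.3632·0.00144659) = √(0.000334581) = 0.0183.
z = (0.6336 − 0.6424)/0.0183 = -0.0088/0.0183 = -0.48.
p-value = P(Z < -0.481) ≈ 0.3152; since p > α = 0.05, fail to reject H₀.

z = -0.48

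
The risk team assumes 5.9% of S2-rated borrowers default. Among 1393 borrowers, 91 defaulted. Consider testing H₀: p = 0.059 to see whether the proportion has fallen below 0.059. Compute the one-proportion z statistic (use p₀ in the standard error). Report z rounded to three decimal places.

p̂ = 91/1393 = 0.065327.
Under H₀, SE = √(0.059·0.941/1393) = √(3.98557e-05) = 0.006313.
z = (0.065327 − 0.059)/0.006313 = 0.006327/0.006313 = 1.002.
p-value = P(Z < 1.002) ≈ 0.8419.

z = 1.002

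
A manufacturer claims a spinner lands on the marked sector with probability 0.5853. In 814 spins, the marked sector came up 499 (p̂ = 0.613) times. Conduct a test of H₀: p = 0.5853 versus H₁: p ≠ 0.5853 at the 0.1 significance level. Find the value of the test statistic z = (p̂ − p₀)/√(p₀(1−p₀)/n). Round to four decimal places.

p̂ = 499/814 = 0.613022.
Under H₀, SE = √(0.5853·0.4147/814) = √(0.000298187) = 0.017268.
z = (0.613022 − 0.5853)/0.017268 = 0.027722/0.017268 = 1.6054.
p-value = 2·P(Z > 1.605) ≈ 0.1084. With α = 0.1, fail to reject H₀.

z = 1.6054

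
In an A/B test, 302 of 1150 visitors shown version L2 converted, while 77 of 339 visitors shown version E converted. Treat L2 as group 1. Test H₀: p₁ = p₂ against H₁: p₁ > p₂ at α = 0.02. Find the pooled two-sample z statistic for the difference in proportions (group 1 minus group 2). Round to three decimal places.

p̂₁ = 302/1150 = 0.26261, p̂₂ = 77/339 = 0.22714.
Pooled p̂ = (302+77)/(1150+339) = 379/1489 = 0.25453.
SE = √(p̂(1−p̂)(1/n₁+1/n₂)) = √(0.25453·0.74547·0.00381942) = √(0.00072472) = 0.02692.
z = (0.26261 − 0.22714)/0.02692 = 0.03547/0.02692 = 1.318.
p-value = P(Z > 1.318) ≈ 0.0938. With α = 0.02, fail to reject H₀.

z = 1.318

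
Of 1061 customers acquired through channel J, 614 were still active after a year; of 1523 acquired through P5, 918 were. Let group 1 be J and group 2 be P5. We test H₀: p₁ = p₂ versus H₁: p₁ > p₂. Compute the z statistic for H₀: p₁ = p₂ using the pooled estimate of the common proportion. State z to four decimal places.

z = -1.2246

p̂₁ = 614/1061 ≈ 0.578699, p̂₂ = 918/1523 ≈ 0.602758.
Pooled p̂ = (614+918)/(1061+1523) = 1532/2584 = 0.592879.
SE = √(0.241373 × 0.00159911) = 0.019646.
z = (0.578699 − 0.602758)/0.019646 = -0.024059/0.019646 = -1.2246.
p-value = P(Z > -1.225) ≈ 0.8896.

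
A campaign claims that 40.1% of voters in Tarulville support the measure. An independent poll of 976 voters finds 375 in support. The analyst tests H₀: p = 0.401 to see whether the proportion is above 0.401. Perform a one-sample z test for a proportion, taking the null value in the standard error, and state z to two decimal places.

z = -1.07

p̂ = 375/976 ≈ 0.3842.
SE = √(p₀(1−p₀)/n) = √(0.2402/976) = 0.0157.
z = (0.3842 − 0.401)/0.0157 = -0.0168/0.0157 = -1.07.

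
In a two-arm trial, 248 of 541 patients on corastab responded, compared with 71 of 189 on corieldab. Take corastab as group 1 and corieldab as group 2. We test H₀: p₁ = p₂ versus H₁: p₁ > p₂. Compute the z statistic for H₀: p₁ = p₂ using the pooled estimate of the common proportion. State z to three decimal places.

p̂₁ = 248/541 ≈ 0.45841, p̂₂ = 71/189 ≈ 0.37566.
Pooled p̂ = (248+71)/(541+189) = 319/730 = 0.43699.
SE = √(0.246029 × 0.00713943) = 0.04191.
z = (0.45841 − 0.37566)/0.04191 = 0.08275/0.04191 = 1.974.
p-value = P(Z > 1.974) ≈ 0.0242.

z = 1.974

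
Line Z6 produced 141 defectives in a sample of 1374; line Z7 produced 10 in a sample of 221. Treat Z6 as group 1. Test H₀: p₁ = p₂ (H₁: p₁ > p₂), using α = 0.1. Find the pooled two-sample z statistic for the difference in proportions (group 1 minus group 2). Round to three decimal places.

z = 2.704

p̂₁ = 141/1374 ≈ 0.10262, p̂₂ = 10/221 ≈ 0.04525.
Pooled p̂ = (141+10)/(1374+221) = 151/1595 = 0.09467.
SE = √(0.0857083 × 0.00525269) = 0.02122.
z = (0.10262 − 0.04525)/0.02122 = 0.05737/0.02122 = 2.704.
p-value = P(Z > 2.704) ≈ 0.0034. With α = 0.1, reject H₀.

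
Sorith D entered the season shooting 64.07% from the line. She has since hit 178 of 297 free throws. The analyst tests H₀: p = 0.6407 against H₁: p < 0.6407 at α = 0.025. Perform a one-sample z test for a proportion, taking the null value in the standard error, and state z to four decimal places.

z = -1.4861

p̂ = 178/297 = 0.5993266.
Under H₀, SE = √(0.6407·0.3593/297) = √(0.000775096) = 0.0278405.
z = (0.5993266 − 0.6407)/0.0278405 = -0.0413734/0.0278405 = -1.4861.
p-value = P(Z < -1.486) ≈ 0.0686. With α = 0.025, fail to reject H₀.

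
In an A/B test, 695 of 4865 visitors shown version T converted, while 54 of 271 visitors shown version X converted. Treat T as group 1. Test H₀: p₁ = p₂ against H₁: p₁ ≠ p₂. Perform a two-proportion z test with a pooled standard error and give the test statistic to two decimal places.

p̂₁ = 695/4865 ≈ 0.1429, p̂₂ = 54/271 ≈ 0.1993.
Pooled p̂ = (695+54)/(4865+271) = 749/5136 = 0.1458.
SE = √(p̂(1−p̂)(1/n₁+1/n₂)) = √(0.1458·0.8542·0.00389559) = √(0.000485258) = 0.0220.
z = (0.1429 − 0.1993)/0.0220 = -0.0564/0.0220 = -2.56.
p-value = 2·P(Z > 2.561) ≈ 0.0105.

z = -2.56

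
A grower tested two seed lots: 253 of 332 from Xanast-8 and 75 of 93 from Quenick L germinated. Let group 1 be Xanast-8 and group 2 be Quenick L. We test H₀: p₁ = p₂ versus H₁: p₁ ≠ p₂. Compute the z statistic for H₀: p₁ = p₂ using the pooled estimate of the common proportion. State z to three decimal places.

p̂₁ = 253/332 = 0.76205, p̂₂ = 75/93 = 0.80645.
Pooled p̂ = (253+75)/(332+93) = 328/425 = 0.77176.
SE = √(0.176144 × 0.0137647) = 0.04924.
z = (0.76205 − 0.80645)/0.04924 = -0.04440/0.04924 = -0.902.

z = -0.902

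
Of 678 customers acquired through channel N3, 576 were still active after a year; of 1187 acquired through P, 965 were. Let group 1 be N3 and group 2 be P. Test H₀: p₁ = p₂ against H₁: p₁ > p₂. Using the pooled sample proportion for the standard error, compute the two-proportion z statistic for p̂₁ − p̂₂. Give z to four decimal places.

p̂₁ = 576/678 ≈ 0.849558, p̂₂ = 965/1187 ≈ 0.812974.
Pooled p̂ = (576+965)/(678+1187) = 1541/1865 = 0.826273.
SE = √(0.143546 × 0.00231739) = 0.018239.
z = (0.849558 − 0.812974)/0.018239 = 0.036584/0.018239 = 2.0058.
p-value = P(Z > 2.006) ≈ 0.0224.

z = 2.0058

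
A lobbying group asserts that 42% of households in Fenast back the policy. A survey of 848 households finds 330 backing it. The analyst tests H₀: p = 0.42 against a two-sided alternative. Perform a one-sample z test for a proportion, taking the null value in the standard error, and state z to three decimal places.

p̂ = 330/848 ≈ 0.38915.
Standard error under H₀: √(0.42×0.58/848) = 0.01695.
z = (0.38915 − 0.42)/0.01695 = -0.03085/0.01695 = -1.820.
p-value = 2·P(Z > 1.820) ≈ 0.0687.

z = -1.820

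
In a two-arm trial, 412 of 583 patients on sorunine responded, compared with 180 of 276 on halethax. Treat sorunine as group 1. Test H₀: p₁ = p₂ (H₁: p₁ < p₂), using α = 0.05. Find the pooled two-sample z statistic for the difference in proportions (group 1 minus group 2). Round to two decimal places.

z = 1.61

p̂₁ = 412/583 ≈ 0.7067, p̂₂ = 180/276 ≈ 0.6522.
Pooled p̂ = (412+180)/(583+276) = 592/859 = 0.6892.
SE = √(0.214213 × 0.00533845) = 0.0338.
z = (0.7067 − 0.6522)/0.0338 = 0.0545/0.0338 = 1.61.
p-value = P(Z < 1.612) ≈ 0.9465, so at α = 0.05 we fail to reject H₀.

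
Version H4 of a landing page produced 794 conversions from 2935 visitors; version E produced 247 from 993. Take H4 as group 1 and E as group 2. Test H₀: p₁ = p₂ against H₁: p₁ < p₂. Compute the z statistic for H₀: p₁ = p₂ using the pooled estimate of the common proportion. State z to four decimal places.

p̂₁ = 794/2935 ≈ 0.2705281, p̂₂ = 247/993 ≈ 0.2487412.
Pooled p̂ = (794+247)/(2935+993) = 1041/3928 = 0.2650204.
SE = √(p̂(1−p̂)(1/n₁+1/n₂)) = √(0.2650204·0.7349796·0.00134776) = √(0.000262524) = 0.0162026.
z = (0.2705281 − 0.2487412)/0.0162026 = 0.0217869/0.0162026 = 1.3447.

z = 1.3447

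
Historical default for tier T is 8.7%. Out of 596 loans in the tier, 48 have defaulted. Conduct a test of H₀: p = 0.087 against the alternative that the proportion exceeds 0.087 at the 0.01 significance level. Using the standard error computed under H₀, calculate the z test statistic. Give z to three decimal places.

z = -0.560

p̂ = 48/596 ≈ 0.08054.
Standard error under H₀: √(0.087×0.913/596) = 0.01154.
z = (0.08054 − 0.087)/0.01154 = -0.00646/0.01154 = -0.560.
p-value = P(Z > -0.560) ≈ 0.7122. With α = 0.01, fail to reject H₀.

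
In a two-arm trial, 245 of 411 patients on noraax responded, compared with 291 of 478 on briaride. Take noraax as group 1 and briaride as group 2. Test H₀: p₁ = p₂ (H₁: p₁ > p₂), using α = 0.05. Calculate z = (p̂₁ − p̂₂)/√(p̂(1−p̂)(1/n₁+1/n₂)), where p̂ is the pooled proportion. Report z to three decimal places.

p̂₁ = 245/411 ≈ 0.59611, p̂₂ = 291/478 ≈ 0.60879.
Pooled p̂ = (245+291)/(411+478) = 536/889 = 0.60292.
SE = √(p̂(1−p̂)(1/n₁+1/n₂)) = √(0.60292·0.39708·0.00452514) = √(0.00108335) = 0.03291.
z = (0.59611 − 0.60879)/0.03291 = -0.01268/0.03291 = -0.385.
p-value = P(Z > -0.385) ≈ 0.6500; since p > α = 0.05, fail to reject H₀.

z = -0.385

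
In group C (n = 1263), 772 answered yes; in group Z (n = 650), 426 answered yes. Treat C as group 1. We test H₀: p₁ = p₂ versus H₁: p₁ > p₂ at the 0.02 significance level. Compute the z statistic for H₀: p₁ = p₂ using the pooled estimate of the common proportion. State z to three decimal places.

z = -1.890

p̂₁ = 772/1263 ≈ 0.61124, p̂₂ = 426/650 ≈ 0.65538.
Pooled p̂ = (772+426)/(1263+650) = 1198/1913 = 0.62624.
SE = √(0.234063 × 0.00233023) = 0.02335.
z = (0.61124 − 0.65538)/0.02335 = -0.04414/0.02335 = -1.890.
p-value = P(Z > -1.890) ≈ 0.9706. With α = 0.02, fail to reject H₀.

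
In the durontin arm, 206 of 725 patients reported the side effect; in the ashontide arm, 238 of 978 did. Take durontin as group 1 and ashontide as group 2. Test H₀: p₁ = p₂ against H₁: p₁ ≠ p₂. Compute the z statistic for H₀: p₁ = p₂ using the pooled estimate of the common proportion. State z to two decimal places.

p̂₁ = 206/725 = 0.28414, p̂₂ = 238/978 = 0.24335.
Pooled p̂ = (206+238)/(725+978) = 444/1703 = 0.26072.
SE = √(p̂(1−p̂)(1/n₁+1/n₂)) = √(0.26072·0.73928·0.00240181) = √(0.000462932) = 0.02152.
z = (0.28414 − 0.24335)/0.02152 = 0.04079/0.02152 = 1.90.

z = 1.90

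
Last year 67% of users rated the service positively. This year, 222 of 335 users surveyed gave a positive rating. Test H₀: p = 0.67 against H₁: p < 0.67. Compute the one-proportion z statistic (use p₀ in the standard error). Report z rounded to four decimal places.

p̂ = 222/335 = 0.662687.
Standard error under H₀: √(0.67×0.33/335) = 0.025690.
z = (0.662687 − 0.67)/0.025690 = -0.007313/0.025690 = -0.2847.
p-value = P(Z < -0.285) ≈ 0.3879.

z = -0.2847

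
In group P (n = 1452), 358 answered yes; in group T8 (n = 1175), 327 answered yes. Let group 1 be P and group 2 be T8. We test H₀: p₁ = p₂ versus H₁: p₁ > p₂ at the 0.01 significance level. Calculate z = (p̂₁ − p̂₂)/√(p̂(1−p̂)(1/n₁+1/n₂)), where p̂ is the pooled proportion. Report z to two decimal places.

z = -1.84

p̂₁ = 358/1452 ≈ 0.2466, p̂₂ = 327/1175 ≈ 0.2783.
Pooled p̂ = (358+327)/(1452+1175) = 685/2627 = 0.2608.
SE = √(p̂(1−p̂)(1/n₁+1/n₂)) = √(0.2608·0.7392·0.00153977) = √(0.000296808) = 0.0172.
z = (0.2466 − 0.2783)/0.0172 = -0.0317/0.0172 = -1.84.
p-value = P(Z > -1.842) ≈ 0.9673, so at α = 0.01 we fail to reject H₀.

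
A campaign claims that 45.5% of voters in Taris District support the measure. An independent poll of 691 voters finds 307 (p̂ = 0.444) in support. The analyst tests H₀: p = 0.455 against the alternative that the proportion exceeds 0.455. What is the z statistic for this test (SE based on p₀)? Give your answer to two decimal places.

p̂ = 307/691 = 0.4443.
SE = √(p₀(1−p₀)/n) = √(0.24797/691) = 0.0189.
z = (0.4443 − 0.455)/0.0189 = -0.0107/0.0189 = -0.57.

z = -0.57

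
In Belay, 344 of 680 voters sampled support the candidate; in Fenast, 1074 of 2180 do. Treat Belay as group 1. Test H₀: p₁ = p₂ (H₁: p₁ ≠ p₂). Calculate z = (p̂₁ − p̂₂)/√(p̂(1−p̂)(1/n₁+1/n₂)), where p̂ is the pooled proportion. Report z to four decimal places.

z = 0.6021

p̂₁ = 344/680 = 0.5058824, p̂₂ = 1074/2180 = 0.4926606.
Pooled p̂ = (344+1074)/(680+2180) = 1418/2860 = 0.4958042.
SE = √(0.249982 × 0.0019293) = 0.0219611.
z = (0.5058824 − 0.4926606)/0.0219611 = 0.0132218/0.0219611 = 0.6021.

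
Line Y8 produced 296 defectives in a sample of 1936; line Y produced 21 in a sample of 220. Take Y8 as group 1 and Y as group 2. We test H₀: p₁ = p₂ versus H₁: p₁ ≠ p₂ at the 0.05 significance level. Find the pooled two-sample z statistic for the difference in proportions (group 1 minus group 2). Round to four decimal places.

p̂₁ = 296/1936 ≈ 0.152893, p̂₂ = 21/220 ≈ 0.095455.
Pooled p̂ = (296+21)/(1936+220) = 317/2156 = 0.147032.
SE = √(p̂(1−p̂)(1/n₁+1/n₂)) = √(0.147032·0.852968·0.00506198) = √(0.00063484) = 0.025196.
z = (0.152893 − 0.095455)/0.025196 = 0.057438/0.025196 = 2.2796.
p-value = 2·P(Z > 2.280) ≈ 0.0226; since p < α = 0.05, reject H₀.

z = 2.2796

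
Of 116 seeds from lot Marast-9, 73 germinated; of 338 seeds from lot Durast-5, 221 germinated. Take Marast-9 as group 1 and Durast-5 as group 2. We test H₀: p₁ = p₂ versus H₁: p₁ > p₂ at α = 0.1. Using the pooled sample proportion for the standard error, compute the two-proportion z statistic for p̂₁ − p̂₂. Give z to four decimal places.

z = -0.4773

p̂₁ = 73/116 = 0.629310, p̂₂ = 221/338 = 0.653846.
Pooled p̂ = (73+221)/(116+338) = 294/454 = 0.647577.
SE = √(0.228221 × 0.0115793) = 0.051407.
z = (0.629310 − 0.653846)/0.051407 = -0.024536/0.051407 = -0.4773.
p-value = P(Z > -0.477) ≈ 0.6834, so at α = 0.1 we fail to reject H₀.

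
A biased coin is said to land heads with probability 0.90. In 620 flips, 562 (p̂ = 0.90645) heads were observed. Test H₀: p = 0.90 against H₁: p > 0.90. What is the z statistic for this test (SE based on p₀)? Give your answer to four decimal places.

p̂ = 562/620 ≈ 0.906452.
Under H₀, SE = √(0.9·0.1/620) = √(0.000145161) = 0.012048.
z = (0.906452 − 0.9)/0.012048 = 0.006452/0.012048 = 0.5355.
p-value = P(Z > 0.535) ≈ 0.2962.

z = 0.5355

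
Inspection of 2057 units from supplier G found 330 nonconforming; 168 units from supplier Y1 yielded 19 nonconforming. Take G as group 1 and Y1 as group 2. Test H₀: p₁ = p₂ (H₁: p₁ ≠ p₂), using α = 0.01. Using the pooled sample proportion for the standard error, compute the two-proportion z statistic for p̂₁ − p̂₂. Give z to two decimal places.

z = 1.62

p̂₁ = 330/2057 ≈ 0.1604, p̂₂ = 19/168 ≈ 0.1131.
Pooled p̂ = (330+19)/(2057+168) = 349/2225 = 0.1569.
SE = √(0.132251 × 0.00643853) = 0.0292.
z = (0.1604 − 0.1131)/0.0292 = 0.0473/0.0292 = 1.62.
p-value = 2·P(Z > 1.622) ≈ 0.1048. With α = 0.01, fail to reject H₀.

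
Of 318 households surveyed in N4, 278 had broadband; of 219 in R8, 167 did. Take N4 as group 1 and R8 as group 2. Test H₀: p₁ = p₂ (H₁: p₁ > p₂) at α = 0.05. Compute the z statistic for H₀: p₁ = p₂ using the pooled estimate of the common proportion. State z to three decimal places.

p̂₁ = 278/318 = 0.874214, p̂₂ = 167/219 = 0.762557.
Pooled p̂ = (278+167)/(318+219) = 445/537 = 0.828678.
SE = √(p̂(1−p̂)(1/n₁+1/n₂)) = √(0.828678·0.171322·0.00771086) = √(0.00109472) = 0.033087.
z = (0.874214 − 0.762557)/0.033087 = 0.111657/0.033087 = 3.375.
p-value = P(Z > 3.375) ≈ 0.0004. With α = 0.05, reject H₀.

z = 3.375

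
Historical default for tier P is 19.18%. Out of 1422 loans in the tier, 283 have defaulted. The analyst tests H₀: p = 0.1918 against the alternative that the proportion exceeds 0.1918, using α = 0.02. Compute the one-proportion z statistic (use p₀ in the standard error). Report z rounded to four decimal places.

p̂ = 283/1422 = 0.1990155.
SE = √(p₀(1−p₀)/n) = √(0.15501/1422) = 0.0104408.
z = (0.1990155 − 0.1918)/0.0104408 = 0.0072155/0.0104408 = 0.6911.
p-value = P(Z > 0.691) ≈ 0.2448, so at α = 0.02 we fail to reject H₀.

z = 0.6911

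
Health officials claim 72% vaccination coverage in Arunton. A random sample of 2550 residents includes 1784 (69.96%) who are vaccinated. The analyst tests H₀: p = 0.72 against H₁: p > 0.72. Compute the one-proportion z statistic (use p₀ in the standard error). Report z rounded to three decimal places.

z = -2.293

p̂ = 1784/2550 = 0.699608.
Standard error under H₀: √(0.72×0.28/2550) = 0.008892.
z = (0.699608 − 0.72)/0.008892 = -0.020392/0.008892 = -2.293.
p-value = P(Z > -2.293) ≈ 0.9891.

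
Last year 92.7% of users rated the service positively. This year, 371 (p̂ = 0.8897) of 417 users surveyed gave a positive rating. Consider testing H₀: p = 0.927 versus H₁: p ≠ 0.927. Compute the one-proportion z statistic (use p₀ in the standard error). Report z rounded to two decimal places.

p̂ = 371/417 = 0.88969.
SE = √(p₀(1−p₀)/n) = √(0.067671/417) = 0.01274.
z = (0.88969 − 0.927)/0.01274 = -0.03731/0.01274 = -2.93.

z = -2.93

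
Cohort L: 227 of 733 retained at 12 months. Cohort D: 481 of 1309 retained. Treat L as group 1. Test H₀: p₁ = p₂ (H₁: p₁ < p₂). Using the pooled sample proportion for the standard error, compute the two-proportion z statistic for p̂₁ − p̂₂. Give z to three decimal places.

z = -2.631

p̂₁ = 227/733 ≈ 0.30969, p̂₂ = 481/1309 ≈ 0.36746.
Pooled p̂ = (227+481)/(733+1309) = 708/2042 = 0.34672.
SE = √(p̂(1−p̂)(1/n₁+1/n₂)) = √(0.34672·0.65328·0.0021282) = √(0.000482047) = 0.02196.
z = (0.30969 − 0.36746)/0.02196 = -0.05777/0.02196 = -2.631.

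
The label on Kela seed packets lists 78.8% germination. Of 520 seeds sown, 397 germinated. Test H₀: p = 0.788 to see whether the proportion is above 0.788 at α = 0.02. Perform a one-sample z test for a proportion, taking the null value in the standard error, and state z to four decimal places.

z = -1.3690

p̂ = 397/520 = 0.763462.
SE = √(p₀(1−p₀)/n) = √(0.16706/520) = 0.017924.
z = (0.763462 − 0.788)/0.017924 = -0.024538/0.017924 = -1.3690.
p-value = P(Z > -1.369) ≈ 0.9145. With α = 0.02, fail to reject H₀.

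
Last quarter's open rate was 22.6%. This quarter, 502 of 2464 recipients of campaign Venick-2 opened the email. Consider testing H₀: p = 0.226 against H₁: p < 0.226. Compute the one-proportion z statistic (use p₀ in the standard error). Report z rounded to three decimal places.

z = -2.643

p̂ = 502/2464 = 0.203734.
Under H₀, SE = √(0.226·0.774/2464) = √(7.09919e-05) = 0.008426.
z = (0.203734 − 0.226)/0.008426 = -0.022266/0.008426 = -2.643.
p-value = P(Z < -2.643) ≈ 0.0041.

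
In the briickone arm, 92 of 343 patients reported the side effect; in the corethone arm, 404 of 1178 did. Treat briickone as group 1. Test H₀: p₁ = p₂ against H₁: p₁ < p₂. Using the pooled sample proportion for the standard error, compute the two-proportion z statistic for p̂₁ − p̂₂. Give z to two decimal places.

z = -2.60

p̂₁ = 92/343 ≈ 0.2682, p̂₂ = 404/1178 ≈ 0.3430.
Pooled p̂ = (92+404)/(343+1178) = 496/1521 = 0.3261.
SE = √(p̂(1−p̂)(1/n₁+1/n₂)) = √(0.3261·0.6739·0.00376435) = √(0.00082725) = 0.0288.
z = (0.2682 − 0.3430)/0.0288 = -0.0748/0.0288 = -2.60.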